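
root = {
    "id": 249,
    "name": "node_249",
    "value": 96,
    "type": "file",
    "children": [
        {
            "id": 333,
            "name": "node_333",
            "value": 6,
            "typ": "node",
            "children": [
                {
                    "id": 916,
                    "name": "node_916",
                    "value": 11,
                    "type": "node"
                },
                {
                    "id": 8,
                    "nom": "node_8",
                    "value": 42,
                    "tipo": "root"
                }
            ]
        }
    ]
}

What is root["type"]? "file"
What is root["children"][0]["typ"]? "node"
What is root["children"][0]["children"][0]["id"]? 916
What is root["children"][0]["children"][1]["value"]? 42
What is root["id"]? 249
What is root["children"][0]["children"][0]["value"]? 11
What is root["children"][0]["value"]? 6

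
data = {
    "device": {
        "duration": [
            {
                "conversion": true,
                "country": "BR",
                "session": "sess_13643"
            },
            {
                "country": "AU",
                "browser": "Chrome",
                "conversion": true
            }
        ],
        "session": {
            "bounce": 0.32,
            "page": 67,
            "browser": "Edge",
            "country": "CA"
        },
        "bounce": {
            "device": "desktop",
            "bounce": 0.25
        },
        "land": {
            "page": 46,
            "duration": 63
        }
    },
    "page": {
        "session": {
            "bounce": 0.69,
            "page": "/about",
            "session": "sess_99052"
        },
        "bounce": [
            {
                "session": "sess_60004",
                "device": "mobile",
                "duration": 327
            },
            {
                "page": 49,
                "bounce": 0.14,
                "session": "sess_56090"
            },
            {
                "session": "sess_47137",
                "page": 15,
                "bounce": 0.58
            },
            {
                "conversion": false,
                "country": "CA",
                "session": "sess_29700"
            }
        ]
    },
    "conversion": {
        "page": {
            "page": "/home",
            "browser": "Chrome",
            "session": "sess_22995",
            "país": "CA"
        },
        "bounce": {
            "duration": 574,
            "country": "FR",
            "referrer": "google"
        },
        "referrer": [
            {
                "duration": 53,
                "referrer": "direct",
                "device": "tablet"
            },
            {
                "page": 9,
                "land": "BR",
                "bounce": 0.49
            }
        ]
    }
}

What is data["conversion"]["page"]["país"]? "CA"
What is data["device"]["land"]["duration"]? 63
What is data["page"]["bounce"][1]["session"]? "sess_56090"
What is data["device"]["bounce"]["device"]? "desktop"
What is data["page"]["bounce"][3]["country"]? "CA"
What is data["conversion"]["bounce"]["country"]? "FR"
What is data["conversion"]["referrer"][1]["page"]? 9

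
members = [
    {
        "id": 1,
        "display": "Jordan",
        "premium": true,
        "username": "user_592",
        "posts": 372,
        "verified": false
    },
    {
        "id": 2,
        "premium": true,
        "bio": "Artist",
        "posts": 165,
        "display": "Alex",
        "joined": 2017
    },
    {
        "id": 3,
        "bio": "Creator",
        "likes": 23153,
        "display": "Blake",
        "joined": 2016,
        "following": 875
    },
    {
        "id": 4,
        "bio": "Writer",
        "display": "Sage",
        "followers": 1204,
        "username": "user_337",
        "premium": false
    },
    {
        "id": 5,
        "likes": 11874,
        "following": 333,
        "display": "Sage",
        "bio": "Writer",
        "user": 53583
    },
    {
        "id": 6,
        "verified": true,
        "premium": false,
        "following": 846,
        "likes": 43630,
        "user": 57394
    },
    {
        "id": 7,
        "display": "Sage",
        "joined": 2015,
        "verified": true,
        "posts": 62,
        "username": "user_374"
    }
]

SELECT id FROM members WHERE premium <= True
[1, 2, 4, 6]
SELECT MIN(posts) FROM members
62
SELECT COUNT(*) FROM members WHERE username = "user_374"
1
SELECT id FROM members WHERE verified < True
[1]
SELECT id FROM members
[1, 2, 3, 4, 5, 6, 7]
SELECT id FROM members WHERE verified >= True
[6, 7]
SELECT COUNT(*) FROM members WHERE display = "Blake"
1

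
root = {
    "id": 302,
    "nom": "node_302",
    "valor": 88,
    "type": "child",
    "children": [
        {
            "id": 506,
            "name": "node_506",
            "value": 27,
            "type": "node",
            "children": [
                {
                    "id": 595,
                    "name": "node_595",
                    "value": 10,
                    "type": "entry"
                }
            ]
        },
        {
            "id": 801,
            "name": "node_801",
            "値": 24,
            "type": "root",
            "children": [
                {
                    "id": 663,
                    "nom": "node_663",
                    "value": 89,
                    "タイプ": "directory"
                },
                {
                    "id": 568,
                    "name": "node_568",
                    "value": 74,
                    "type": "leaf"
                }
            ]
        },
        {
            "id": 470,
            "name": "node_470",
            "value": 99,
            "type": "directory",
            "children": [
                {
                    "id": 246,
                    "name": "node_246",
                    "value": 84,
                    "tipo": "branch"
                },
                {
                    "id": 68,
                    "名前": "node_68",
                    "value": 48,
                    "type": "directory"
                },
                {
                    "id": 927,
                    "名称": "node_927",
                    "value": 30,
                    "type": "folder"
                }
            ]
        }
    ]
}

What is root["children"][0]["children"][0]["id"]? 595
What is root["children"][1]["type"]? "root"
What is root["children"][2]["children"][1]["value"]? 48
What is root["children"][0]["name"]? "node_506"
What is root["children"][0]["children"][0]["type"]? "entry"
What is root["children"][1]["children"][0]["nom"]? "node_663"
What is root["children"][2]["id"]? 470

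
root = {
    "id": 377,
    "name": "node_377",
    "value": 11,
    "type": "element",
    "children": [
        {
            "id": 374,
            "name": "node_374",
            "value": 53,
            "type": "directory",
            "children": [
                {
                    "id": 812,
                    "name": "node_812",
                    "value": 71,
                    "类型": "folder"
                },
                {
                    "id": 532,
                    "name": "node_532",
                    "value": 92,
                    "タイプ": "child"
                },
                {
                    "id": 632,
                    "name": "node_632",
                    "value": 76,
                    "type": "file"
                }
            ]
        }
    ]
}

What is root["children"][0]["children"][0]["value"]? 71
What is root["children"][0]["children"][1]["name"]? "node_532"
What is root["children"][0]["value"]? 53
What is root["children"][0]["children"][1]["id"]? 532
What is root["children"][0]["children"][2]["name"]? "node_632"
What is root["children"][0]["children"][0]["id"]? 812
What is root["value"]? 11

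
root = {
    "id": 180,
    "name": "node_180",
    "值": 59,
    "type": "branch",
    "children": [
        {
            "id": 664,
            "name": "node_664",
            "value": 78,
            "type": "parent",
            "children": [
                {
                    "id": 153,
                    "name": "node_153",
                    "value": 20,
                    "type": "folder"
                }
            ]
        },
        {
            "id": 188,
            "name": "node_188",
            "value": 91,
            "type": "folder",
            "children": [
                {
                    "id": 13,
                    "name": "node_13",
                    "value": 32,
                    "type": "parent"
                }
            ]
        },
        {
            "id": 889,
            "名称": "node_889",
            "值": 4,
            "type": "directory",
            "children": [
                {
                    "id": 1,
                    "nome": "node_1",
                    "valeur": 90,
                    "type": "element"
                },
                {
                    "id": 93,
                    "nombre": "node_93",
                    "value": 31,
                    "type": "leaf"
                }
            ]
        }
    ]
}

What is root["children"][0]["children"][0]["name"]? "node_153"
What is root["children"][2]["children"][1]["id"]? 93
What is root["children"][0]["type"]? "parent"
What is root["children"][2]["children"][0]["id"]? 1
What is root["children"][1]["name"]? "node_188"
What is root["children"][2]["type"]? "directory"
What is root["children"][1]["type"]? "folder"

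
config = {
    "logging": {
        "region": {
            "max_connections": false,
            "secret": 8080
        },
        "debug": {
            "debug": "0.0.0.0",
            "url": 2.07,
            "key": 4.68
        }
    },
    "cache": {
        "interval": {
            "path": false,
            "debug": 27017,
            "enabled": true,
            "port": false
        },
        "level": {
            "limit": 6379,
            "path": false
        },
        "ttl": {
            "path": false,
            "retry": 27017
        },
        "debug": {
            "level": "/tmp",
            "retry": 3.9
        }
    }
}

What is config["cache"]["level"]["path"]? False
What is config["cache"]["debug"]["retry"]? 3.9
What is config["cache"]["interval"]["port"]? False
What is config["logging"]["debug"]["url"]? 2.07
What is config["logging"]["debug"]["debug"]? "0.0.0.0"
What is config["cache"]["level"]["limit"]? 6379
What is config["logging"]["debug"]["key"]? 4.68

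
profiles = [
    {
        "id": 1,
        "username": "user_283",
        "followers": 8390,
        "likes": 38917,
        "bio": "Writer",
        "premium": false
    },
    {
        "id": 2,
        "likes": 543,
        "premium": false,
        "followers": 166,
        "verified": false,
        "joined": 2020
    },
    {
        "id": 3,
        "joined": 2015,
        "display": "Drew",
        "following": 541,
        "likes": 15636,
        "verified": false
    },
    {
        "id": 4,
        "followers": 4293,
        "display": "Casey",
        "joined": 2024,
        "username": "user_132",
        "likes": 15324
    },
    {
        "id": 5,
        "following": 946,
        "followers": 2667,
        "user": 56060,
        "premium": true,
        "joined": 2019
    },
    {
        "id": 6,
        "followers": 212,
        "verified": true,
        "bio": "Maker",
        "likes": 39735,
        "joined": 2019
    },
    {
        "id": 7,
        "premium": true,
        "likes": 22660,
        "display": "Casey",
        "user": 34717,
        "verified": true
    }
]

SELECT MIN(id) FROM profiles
1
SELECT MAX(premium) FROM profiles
True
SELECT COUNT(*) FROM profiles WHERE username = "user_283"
1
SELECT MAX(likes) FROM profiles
39735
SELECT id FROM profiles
[1, 2, 3, 4, 5, 6, 7]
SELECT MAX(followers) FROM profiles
8390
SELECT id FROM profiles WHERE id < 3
[1, 2]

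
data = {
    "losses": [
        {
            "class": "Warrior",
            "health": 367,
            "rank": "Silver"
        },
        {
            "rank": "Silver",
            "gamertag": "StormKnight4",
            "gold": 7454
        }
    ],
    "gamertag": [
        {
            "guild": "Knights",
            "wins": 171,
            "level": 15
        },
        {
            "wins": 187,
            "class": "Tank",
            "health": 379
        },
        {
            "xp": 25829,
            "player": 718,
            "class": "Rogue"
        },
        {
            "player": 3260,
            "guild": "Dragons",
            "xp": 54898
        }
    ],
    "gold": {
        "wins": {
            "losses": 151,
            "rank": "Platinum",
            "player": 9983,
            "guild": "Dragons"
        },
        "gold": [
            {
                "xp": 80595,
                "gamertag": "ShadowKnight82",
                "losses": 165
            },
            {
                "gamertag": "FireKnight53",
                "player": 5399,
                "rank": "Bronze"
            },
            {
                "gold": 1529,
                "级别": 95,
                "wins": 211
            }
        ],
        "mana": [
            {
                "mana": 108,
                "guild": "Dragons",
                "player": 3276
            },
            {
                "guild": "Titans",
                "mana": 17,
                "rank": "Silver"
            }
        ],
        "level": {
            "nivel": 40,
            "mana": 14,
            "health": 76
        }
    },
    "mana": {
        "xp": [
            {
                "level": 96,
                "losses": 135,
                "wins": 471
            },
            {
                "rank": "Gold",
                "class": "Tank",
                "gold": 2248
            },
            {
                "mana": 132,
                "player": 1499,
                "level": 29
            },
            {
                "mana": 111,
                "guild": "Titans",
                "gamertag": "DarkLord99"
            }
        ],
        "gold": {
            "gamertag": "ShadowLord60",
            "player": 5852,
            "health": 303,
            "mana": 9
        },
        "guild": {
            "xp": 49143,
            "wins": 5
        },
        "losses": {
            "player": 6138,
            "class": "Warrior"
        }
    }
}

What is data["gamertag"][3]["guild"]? "Dragons"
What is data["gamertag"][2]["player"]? 718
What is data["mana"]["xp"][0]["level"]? 96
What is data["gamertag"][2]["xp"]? 25829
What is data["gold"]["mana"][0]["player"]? 3276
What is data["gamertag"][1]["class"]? "Tank"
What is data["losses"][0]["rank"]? "Silver"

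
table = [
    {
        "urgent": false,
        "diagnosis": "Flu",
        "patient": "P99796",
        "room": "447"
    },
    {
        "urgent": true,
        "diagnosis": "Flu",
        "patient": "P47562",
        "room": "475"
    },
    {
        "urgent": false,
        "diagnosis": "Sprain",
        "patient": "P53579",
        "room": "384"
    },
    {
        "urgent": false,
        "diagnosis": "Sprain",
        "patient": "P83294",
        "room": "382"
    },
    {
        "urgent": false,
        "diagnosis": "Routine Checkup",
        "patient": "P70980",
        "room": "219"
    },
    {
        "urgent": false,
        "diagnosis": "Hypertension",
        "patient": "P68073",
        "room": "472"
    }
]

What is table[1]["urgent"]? True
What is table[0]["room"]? "447"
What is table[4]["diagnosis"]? "Routine Checkup"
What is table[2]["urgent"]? False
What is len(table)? 6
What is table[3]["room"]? "382"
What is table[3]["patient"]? "P83294"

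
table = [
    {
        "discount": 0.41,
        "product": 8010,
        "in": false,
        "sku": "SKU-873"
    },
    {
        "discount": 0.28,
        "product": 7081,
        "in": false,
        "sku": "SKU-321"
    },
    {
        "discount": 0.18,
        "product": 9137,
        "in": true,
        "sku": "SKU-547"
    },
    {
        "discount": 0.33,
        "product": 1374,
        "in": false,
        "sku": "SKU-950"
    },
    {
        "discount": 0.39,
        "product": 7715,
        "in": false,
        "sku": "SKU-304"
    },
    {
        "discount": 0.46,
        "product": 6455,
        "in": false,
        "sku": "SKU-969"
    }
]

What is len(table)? 6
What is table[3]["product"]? 1374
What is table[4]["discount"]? 0.39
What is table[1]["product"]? 7081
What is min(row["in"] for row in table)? False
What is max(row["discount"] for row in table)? 0.46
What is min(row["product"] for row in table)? 1374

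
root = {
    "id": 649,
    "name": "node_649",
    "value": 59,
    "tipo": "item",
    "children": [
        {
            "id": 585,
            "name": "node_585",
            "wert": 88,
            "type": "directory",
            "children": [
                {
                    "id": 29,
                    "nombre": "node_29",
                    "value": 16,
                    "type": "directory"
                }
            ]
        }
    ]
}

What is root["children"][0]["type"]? "directory"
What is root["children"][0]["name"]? "node_585"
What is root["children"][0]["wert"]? 88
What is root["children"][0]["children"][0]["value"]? 16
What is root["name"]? "node_649"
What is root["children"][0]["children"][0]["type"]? "directory"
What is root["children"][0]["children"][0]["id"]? 29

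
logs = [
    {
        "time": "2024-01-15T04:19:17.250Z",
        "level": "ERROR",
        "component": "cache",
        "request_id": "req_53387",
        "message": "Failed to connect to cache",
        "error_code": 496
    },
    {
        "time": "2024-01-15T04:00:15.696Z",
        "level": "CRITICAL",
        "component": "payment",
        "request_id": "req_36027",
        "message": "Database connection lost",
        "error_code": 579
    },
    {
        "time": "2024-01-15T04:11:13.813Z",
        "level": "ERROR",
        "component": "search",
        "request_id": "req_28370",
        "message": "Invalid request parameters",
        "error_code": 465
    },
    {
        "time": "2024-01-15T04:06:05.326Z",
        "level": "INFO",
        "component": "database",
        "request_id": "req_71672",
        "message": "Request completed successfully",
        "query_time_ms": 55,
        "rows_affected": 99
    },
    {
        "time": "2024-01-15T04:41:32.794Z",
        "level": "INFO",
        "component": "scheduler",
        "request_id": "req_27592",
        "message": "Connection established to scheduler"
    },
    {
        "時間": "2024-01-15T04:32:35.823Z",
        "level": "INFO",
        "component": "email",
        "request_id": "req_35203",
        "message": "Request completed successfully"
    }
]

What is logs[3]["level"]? "INFO"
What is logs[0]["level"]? "ERROR"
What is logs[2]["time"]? "2024-01-15T04:11:13.813Z"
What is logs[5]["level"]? "INFO"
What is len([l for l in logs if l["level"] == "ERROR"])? 2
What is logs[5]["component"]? "email"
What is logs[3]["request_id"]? "req_71672"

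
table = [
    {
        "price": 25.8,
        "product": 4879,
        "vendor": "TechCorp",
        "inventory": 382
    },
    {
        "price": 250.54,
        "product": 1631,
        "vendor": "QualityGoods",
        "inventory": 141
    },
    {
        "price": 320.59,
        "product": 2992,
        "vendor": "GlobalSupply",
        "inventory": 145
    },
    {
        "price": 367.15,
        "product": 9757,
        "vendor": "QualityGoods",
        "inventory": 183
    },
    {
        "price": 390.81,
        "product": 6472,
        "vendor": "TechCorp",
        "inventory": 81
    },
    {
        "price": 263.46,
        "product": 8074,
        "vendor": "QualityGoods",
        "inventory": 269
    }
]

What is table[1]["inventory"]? 141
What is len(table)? 6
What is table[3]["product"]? 9757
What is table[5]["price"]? 263.46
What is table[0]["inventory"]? 382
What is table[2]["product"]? 2992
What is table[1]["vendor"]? "QualityGoods"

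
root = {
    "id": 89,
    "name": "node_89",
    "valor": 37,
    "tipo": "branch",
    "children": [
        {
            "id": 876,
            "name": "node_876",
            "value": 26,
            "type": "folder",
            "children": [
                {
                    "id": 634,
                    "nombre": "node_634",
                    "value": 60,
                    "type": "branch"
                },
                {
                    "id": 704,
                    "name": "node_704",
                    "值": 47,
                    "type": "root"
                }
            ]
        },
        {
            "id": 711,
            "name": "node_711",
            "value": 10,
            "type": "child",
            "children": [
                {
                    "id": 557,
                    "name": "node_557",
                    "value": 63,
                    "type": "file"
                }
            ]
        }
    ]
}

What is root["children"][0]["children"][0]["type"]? "branch"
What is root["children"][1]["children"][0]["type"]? "file"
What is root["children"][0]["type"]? "folder"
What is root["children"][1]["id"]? 711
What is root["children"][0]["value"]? 26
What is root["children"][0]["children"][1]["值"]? 47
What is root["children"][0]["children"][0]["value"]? 60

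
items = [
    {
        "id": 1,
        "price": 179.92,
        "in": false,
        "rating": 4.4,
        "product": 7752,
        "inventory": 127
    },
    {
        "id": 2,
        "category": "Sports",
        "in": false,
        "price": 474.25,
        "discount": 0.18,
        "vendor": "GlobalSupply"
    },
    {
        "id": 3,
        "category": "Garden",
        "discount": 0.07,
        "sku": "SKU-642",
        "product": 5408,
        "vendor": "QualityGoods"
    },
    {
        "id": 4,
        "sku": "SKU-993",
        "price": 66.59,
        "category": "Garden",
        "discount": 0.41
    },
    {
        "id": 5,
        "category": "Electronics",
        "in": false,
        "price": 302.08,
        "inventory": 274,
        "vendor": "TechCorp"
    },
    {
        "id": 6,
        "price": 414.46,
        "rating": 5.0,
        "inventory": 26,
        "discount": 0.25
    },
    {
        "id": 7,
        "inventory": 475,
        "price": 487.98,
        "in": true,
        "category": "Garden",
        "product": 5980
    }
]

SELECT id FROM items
[1, 2, 3, 4, 5, 6, 7]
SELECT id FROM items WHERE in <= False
[1, 2, 5]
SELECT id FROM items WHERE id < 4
[1, 2, 3]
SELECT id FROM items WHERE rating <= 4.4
[1]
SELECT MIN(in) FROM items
False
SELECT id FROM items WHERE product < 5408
[]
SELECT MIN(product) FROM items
5408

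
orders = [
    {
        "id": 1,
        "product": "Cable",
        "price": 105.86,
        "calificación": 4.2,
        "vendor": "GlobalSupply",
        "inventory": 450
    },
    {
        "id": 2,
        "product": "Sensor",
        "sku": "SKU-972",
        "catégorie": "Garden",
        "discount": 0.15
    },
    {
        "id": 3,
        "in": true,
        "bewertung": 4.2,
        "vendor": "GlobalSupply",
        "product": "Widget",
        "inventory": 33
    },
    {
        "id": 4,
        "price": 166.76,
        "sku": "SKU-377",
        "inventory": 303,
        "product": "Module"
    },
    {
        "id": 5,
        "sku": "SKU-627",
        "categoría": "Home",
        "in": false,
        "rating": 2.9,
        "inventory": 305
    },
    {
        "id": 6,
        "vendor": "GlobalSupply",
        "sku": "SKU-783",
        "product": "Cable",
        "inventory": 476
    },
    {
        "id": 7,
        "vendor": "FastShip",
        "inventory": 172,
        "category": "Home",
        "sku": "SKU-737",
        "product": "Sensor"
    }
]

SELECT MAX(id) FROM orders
7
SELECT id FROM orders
[1, 2, 3, 4, 5, 6, 7]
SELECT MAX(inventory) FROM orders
476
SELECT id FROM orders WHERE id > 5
[6, 7]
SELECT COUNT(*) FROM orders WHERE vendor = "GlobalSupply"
3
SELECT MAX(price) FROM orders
166.76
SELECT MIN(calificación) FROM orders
4.2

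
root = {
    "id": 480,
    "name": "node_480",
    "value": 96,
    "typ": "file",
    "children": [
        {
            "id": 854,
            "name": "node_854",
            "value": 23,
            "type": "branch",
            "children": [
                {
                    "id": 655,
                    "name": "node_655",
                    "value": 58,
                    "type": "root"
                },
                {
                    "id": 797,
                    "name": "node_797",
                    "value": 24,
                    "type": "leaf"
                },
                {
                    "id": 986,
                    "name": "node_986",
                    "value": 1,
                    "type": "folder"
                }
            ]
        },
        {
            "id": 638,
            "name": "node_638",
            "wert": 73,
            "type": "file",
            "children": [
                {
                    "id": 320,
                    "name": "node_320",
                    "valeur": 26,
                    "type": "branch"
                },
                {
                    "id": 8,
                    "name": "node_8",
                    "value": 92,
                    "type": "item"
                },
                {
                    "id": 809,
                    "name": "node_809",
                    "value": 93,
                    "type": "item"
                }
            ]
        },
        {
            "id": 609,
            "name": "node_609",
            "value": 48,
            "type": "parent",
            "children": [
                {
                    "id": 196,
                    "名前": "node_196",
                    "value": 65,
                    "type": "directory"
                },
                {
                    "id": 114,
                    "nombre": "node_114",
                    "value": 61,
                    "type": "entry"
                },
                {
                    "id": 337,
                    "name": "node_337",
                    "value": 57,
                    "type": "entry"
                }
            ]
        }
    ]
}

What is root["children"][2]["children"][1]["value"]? 61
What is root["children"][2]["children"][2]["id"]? 337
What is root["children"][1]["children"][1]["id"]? 8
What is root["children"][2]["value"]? 48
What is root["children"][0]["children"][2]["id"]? 986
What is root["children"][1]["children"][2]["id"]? 809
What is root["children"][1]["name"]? "node_638"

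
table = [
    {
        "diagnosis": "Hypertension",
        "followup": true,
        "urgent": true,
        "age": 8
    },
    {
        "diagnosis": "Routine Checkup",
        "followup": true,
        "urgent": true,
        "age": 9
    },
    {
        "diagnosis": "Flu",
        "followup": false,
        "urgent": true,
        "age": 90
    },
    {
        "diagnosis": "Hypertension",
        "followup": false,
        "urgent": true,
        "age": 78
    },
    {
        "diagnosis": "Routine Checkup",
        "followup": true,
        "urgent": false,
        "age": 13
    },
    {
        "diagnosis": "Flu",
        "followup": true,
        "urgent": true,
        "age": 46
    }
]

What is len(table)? 6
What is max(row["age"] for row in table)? 90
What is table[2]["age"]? 90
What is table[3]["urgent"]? True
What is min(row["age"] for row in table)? 8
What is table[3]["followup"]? False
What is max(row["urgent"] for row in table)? True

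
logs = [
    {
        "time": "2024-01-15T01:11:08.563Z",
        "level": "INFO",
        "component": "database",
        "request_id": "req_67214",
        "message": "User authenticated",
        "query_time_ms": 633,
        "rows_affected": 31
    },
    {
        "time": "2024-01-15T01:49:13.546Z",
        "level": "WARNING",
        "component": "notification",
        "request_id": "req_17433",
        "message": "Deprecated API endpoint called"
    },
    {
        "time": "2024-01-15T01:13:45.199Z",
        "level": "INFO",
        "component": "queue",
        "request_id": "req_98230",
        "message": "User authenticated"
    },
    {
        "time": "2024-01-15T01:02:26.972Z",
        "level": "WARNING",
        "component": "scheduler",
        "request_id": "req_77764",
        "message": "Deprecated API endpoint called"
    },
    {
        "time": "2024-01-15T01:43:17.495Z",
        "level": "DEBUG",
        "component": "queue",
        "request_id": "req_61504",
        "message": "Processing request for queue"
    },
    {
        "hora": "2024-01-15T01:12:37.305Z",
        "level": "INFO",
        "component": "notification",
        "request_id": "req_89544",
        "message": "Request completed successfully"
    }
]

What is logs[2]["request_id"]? "req_98230"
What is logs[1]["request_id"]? "req_17433"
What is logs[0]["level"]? "INFO"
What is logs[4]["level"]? "DEBUG"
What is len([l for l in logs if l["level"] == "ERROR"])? 0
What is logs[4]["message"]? "Processing request for queue"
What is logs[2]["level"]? "INFO"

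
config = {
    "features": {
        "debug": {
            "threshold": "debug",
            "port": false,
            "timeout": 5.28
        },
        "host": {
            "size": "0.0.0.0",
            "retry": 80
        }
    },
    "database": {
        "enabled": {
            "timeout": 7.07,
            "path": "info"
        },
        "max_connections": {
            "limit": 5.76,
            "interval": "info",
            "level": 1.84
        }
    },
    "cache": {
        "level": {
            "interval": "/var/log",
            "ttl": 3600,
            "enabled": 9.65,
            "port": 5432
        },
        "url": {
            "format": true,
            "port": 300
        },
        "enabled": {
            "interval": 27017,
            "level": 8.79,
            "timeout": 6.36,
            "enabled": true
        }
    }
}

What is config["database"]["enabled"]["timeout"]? 7.07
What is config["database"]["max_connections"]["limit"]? 5.76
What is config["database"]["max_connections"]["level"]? 1.84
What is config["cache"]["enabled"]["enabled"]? True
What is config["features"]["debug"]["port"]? False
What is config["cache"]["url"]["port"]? 300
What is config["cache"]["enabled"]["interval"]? 27017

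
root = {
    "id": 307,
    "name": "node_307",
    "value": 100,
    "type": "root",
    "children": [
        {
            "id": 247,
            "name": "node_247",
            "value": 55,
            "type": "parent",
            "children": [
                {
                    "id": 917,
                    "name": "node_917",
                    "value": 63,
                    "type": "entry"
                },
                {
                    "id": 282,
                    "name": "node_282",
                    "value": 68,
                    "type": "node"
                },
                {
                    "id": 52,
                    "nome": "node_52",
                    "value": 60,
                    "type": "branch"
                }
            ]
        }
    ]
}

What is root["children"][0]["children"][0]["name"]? "node_917"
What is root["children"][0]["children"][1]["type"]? "node"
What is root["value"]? 100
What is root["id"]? 307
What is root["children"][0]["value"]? 55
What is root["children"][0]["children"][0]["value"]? 63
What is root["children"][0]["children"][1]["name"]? "node_282"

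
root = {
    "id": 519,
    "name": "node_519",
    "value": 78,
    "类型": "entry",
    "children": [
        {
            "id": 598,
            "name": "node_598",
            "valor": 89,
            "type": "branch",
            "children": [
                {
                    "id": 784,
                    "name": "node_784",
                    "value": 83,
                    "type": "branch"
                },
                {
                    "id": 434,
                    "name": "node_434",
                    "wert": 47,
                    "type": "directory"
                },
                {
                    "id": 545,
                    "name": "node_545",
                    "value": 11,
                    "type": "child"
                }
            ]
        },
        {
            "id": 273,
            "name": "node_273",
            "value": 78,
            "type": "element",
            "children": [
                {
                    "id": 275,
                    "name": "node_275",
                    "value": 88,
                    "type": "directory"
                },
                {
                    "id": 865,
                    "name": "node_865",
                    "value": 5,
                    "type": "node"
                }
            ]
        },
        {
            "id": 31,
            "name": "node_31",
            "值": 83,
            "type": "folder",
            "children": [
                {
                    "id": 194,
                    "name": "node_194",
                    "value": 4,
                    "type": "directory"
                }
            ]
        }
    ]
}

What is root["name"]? "node_519"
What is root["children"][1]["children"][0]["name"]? "node_275"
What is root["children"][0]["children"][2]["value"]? 11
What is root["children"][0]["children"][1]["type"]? "directory"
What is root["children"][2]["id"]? 31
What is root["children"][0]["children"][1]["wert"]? 47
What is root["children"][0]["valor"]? 89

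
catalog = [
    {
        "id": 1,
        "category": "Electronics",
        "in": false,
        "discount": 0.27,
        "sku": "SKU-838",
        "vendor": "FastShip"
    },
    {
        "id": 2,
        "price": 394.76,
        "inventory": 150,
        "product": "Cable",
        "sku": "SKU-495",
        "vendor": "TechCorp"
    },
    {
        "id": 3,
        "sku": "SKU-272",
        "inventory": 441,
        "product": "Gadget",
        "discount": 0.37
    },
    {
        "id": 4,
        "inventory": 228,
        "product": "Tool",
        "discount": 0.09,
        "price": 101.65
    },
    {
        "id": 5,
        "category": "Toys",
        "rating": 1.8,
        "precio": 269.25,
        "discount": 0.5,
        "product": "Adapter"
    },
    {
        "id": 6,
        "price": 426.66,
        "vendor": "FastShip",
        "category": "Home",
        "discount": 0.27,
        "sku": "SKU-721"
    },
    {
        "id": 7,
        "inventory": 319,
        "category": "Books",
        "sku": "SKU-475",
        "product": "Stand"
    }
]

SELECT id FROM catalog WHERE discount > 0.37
[5]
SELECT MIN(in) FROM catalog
False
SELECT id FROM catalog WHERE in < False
[]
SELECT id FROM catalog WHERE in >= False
[1]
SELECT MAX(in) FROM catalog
False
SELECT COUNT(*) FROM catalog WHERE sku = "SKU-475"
1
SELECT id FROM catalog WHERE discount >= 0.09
[1, 3, 4, 5, 6]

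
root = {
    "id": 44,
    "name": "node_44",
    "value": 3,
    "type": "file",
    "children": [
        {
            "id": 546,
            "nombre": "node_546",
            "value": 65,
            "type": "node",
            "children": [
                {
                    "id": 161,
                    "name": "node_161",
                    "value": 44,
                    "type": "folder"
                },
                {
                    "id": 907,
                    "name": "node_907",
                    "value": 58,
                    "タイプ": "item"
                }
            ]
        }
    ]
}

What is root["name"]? "node_44"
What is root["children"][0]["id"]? 546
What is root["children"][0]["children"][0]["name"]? "node_161"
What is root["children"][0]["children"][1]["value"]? 58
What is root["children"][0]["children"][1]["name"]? "node_907"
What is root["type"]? "file"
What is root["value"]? 3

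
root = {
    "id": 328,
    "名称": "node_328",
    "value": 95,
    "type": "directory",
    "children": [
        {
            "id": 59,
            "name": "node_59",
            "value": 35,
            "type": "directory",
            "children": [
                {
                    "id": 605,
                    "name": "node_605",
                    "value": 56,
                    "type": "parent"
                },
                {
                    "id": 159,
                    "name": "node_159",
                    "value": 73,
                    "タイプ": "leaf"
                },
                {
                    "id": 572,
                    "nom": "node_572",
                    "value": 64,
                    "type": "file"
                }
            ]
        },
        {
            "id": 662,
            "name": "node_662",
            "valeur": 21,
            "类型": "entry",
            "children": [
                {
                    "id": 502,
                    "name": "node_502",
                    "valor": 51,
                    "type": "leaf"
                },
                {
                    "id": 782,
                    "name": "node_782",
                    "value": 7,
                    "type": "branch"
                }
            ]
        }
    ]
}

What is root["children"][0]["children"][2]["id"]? 572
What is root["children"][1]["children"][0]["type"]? "leaf"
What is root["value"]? 95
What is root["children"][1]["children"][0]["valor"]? 51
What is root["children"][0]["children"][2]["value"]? 64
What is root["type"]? "directory"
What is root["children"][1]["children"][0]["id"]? 502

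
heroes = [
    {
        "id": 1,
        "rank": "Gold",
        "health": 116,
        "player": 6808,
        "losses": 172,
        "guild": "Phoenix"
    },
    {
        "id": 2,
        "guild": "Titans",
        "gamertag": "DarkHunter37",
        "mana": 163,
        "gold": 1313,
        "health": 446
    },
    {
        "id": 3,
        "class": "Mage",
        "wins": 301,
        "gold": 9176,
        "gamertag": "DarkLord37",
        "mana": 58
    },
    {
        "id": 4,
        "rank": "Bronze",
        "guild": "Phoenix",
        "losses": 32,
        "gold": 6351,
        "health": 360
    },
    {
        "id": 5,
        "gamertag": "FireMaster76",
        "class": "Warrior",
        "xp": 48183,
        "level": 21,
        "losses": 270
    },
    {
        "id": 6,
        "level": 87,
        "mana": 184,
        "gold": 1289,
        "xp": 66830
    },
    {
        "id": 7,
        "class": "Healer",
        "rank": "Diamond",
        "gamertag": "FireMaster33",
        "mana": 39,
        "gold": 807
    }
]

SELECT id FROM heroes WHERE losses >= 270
[5]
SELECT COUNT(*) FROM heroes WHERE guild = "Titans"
1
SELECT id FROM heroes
[1, 2, 3, 4, 5, 6, 7]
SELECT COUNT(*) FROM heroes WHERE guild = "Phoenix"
2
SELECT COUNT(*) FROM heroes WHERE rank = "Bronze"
1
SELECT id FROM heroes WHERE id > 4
[5, 6, 7]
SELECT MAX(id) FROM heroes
7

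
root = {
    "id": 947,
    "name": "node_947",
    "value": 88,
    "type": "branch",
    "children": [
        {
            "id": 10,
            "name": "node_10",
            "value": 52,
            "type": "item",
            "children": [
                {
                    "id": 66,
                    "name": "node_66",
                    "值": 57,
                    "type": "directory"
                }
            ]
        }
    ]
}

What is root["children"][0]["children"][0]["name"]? "node_66"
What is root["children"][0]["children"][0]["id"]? 66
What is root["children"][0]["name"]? "node_10"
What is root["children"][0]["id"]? 10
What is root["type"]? "branch"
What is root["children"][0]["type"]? "item"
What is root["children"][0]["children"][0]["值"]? 57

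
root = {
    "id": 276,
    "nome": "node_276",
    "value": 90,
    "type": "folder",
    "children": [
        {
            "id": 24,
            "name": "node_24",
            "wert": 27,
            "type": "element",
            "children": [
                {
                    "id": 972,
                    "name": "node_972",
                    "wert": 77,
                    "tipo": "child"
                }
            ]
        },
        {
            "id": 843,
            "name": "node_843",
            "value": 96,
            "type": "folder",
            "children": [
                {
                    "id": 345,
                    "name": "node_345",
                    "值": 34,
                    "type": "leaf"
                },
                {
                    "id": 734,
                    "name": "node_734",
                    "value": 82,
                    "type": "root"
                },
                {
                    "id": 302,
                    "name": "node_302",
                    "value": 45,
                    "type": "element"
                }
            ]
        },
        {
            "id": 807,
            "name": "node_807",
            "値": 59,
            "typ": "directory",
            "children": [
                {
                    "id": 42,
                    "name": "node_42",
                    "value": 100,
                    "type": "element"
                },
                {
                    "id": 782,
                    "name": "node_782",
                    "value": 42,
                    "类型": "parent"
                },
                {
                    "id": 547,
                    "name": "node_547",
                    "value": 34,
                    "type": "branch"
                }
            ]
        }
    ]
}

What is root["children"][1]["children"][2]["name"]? "node_302"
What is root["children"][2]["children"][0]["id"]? 42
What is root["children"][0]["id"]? 24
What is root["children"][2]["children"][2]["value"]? 34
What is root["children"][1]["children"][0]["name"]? "node_345"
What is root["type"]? "folder"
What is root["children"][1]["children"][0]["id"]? 345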